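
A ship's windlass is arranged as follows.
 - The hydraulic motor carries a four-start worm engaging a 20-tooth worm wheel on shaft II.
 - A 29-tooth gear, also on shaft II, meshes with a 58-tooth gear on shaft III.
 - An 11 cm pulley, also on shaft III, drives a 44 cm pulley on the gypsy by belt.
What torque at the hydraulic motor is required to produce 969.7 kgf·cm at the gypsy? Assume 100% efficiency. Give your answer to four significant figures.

24.24 kgf·cm

Overall ratio R = 5 × 2 × 4 = 40.
Input torque = output torque / R = 969.7 / 40 = 24.242 kgf·cm.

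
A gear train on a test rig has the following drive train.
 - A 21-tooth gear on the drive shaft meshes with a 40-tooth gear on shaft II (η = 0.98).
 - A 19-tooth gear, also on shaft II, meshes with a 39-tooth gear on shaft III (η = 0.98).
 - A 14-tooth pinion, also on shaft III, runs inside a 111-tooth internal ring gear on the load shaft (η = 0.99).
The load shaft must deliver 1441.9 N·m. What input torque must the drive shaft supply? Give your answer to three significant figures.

48.9 N·m

Overall ratio R = 1.9048 × 2.0526 × 7.9286 = 30.999; overall efficiency η = 0.98 × 0.98 × 0.99 = 0.9508.
Input torque = output torque / (R × η) = 1441.9 / (30.999 × 0.9508) = 48.922 N·m.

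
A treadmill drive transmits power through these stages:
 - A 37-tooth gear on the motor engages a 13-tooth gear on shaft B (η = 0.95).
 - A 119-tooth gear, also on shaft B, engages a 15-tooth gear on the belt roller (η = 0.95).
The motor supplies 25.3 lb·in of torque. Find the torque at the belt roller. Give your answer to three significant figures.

1.01 lb·in

gear mesh 13/37 = 0.35135 → τ = 25.3·0.35135·0.95 = 8.4447 lb·in
gear mesh 15/119 = 0.12605 → τ = 8.4447·0.12605·0.95 = 1.0112 lb·in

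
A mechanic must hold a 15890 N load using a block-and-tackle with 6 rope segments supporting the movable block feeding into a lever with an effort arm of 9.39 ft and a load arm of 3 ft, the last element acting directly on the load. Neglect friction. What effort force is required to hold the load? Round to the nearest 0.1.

Block-and-tackle MA = number of supporting rope parts = 6.
Lever MA = effort arm / load arm = 9.39/3 = 3.13.
Combined ideal MA = 6 × 3.13 = 18.78.
Effort = load / MA = 15890 / 18.78 = 846.11 N.

846.1 N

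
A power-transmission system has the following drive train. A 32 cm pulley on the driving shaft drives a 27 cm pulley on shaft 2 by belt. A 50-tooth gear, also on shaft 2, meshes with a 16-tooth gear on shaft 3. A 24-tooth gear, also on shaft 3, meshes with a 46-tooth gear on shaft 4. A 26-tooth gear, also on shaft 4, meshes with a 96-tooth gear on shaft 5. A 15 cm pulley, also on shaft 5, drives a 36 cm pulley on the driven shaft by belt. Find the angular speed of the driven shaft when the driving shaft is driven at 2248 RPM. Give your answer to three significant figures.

belt 27/32 = 0.84375 → 2248/0.84375 = 2664.3 RPM
gear mesh 16/50 = 0.32 → 2664.3/0.32 = 8325.9 RPM
gear mesh 46/24 = 1.9167 → 8325.9/1.9167 = 4344 RPM
gear mesh 96/26 = 3.6923 → 4344/3.6923 = 1176.5 RPM
belt 36/15 = 2.4 → 1176.5/2.4 = 490.2 RPM

490 RPM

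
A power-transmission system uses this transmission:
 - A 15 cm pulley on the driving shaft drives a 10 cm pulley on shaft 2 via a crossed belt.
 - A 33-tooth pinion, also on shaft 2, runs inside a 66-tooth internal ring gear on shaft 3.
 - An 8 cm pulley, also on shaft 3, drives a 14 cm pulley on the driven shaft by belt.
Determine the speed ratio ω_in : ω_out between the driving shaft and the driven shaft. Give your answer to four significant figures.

Each stage contributes driven/driver: belt 10/15 = 0.66667, internal gear 66/33 = 2, belt 14/8 = 1.75.
Overall: 0.66667 × 2 × 1.75 = 2.3333.

2.333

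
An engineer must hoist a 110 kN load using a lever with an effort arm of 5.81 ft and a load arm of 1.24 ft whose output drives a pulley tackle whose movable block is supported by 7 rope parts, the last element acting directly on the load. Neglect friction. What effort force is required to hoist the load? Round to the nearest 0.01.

Lever MA = effort arm / load arm = 5.81/1.24 = 4.6855.
Block-and-tackle MA = number of supporting rope parts = 7.
Combined ideal MA = 4.6855 × 7 = 32.798.
Effort = load / MA = 110 / 32.798 = 3.3538 kN.

3.35 kN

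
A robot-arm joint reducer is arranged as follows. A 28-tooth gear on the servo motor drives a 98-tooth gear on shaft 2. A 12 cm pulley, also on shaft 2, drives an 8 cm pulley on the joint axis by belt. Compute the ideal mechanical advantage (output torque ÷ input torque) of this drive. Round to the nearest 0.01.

Each stage contributes driven/driver: gear mesh 98/28 = 3.5, belt 8/12 = 0.66667.
Overall: 3.5 × 0.66667 = 2.3333.

2.33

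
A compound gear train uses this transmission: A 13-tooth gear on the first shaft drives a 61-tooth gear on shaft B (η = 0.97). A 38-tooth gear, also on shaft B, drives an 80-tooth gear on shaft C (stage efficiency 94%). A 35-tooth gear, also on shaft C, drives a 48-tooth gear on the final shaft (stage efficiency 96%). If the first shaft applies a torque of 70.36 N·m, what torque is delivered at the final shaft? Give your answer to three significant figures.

After the gear mesh (61/13): 70.36 × 4.6923 × 0.97 = 320.25 N·m
After the gear mesh (80/38): 320.25 × 2.1053 × 0.94 = 633.75 N·m
After the gear mesh (48/35): 633.75 × 1.3714 × 0.96 = 834.38 N·m

834 N·m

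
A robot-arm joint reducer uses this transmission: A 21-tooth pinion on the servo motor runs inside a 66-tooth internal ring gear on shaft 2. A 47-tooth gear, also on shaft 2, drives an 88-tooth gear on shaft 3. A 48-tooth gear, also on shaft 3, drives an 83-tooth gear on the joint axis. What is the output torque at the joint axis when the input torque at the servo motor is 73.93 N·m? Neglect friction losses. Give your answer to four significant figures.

After the internal gear (66/21): 73.93 × 3.1429 = 232.35 N·m
After the gear mesh (88/47): 232.35 × 1.8723 = 435.04 N·m
After the gear mesh (83/48): 435.04 × 1.7292 = 752.26 N·m

752.3 N·m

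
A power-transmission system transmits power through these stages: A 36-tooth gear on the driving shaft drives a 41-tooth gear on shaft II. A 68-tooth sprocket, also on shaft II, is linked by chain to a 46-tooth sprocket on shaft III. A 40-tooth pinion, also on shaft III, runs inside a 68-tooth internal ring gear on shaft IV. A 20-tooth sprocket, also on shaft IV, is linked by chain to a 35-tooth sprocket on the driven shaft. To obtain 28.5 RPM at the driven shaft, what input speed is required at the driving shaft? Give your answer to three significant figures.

65.3 RPM

Overall ratio R = 1.1389 × 0.67647 × 1.7 × 1.75 = 2.292.
Required input speed = output speed × R = 28.5 × 2.292 = 65.322 RPM.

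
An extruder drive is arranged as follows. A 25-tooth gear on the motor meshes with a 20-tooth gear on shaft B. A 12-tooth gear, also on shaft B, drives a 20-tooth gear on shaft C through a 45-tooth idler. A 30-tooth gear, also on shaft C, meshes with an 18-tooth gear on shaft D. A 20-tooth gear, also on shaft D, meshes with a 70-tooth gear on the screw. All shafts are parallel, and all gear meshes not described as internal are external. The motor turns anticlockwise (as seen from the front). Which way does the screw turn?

clockwise

the motor → shaft B: external mesh, 1 reversal → CW.
shaft B → shaft C: driver → idler → driven is 2 external meshes, 2 reversals → CW.
shaft C → shaft D: external mesh, 1 reversal → CCW.
shaft D → the screw: external mesh, 1 reversal → CW.
5 reversals in total — an odd number — so the screw turns opposite to the motor.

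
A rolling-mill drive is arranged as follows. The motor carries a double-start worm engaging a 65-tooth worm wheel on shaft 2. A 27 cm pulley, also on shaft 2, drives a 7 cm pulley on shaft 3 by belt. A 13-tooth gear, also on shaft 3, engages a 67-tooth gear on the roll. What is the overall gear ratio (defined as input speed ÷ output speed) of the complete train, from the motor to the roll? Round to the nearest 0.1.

43.4

Each stage contributes driven/driver: worm 65/2 = 32.5, belt 7/27 = 0.25926, gear mesh 67/13 = 5.1538.
Overall: 32.5 × 0.25926 × 5.1538 = 43.426.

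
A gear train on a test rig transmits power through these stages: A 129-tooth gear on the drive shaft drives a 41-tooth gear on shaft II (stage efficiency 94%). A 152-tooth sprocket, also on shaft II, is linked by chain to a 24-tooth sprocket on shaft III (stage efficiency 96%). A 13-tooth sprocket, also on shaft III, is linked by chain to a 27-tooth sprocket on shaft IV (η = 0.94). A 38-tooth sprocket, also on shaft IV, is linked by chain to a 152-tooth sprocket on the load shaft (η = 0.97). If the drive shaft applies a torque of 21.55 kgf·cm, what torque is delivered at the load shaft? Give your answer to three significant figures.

gear mesh 41/129 = 0.31783 → τ = 21.55·0.31783·0.94 = 6.4383 kgf·cm
chain 24/152 = 0.15789 → τ = 6.4383·0.15789·0.96 = 0.97591 kgf·cm
chain 27/13 = 2.0769 → τ = 0.97591·2.0769·0.94 = 1.9053 kgf·cm
chain 152/38 = 4 → τ = 1.9053·4·0.97 = 7.3924 kgf·cm

7.39 kgf·cm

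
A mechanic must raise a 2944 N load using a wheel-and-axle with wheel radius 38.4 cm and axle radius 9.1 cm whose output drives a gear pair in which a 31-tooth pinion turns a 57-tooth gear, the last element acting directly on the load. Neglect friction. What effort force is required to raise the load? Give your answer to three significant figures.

Wheel-and-axle MA = R/r = 38.4/9.1 = 4.2198.
Gear pair MA = 57/31 = 1.8387.
Combined ideal MA = 4.2198 × 1.8387 = 7.759.
Effort = load / MA = 2944 / 7.759 = 379.43 N.

379 N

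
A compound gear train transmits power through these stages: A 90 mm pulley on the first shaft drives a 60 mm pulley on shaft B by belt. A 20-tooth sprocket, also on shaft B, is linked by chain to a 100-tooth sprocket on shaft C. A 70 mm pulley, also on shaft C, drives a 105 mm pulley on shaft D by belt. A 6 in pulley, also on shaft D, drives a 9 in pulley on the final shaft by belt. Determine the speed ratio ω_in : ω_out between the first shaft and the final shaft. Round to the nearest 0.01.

Each stage contributes driven/driver: belt 60/90 = 0.66667, chain 100/20 = 5, belt 105/70 = 1.5, belt 9/6 = 1.5.
Overall: 0.66667 × 5 × 1.5 × 1.5 = 7.5.

7.50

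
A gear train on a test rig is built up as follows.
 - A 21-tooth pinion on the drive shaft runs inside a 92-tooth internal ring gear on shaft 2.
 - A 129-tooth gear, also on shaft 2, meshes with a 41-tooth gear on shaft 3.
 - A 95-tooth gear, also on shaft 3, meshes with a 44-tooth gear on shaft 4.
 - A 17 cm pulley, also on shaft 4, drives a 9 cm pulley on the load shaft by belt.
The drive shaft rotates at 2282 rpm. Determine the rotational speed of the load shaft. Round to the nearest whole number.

6684 rpm

internal gear 92/21 = 4.381 → 2282/4.381 = 520.89 rpm
gear mesh 41/129 = 0.31783 → 520.89/0.31783 = 1638.9 rpm
gear mesh 44/95 = 0.46316 → 1638.9/0.46316 = 3538.5 rpm
belt 9/17 = 0.52941 → 3538.5/0.52941 = 6683.9 rpm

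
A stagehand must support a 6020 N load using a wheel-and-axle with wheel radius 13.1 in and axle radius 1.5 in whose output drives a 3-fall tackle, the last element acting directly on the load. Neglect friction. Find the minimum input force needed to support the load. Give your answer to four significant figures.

Wheel-and-axle MA = R/r = 13.1/1.5 = 8.7333.
Block-and-tackle MA = number of supporting rope parts = 3.
Combined ideal MA = 8.7333 × 3 = 26.2.
Effort = load / MA = 6020 / 26.2 = 229.77 N.

229.8 N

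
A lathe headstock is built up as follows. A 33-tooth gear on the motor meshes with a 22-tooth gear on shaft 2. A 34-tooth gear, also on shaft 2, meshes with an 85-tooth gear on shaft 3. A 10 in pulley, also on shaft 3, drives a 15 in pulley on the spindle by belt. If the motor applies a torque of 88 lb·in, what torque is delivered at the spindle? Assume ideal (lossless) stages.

220 lb·in

gear mesh 22/33 = 0.66667 → τ = 88·0.66667 = 58.667 lb·in
gear mesh 85/34 = 2.5 → τ = 58.667·2.5 = 146.67 lb·in
belt 15/10 = 1.5 → τ = 146.67·1.5 = 220 lb·in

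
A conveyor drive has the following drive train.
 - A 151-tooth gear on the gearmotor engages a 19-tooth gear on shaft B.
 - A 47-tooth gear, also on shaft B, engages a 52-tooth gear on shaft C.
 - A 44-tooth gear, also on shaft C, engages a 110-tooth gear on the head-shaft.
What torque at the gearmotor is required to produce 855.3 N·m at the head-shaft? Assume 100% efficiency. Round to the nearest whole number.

2458 N·m

Overall ratio R = 0.12583 × 1.1064 × 2.5 = 0.34803.
Input torque = output torque / R = 855.3 / 0.34803 = 2457.5 N·m.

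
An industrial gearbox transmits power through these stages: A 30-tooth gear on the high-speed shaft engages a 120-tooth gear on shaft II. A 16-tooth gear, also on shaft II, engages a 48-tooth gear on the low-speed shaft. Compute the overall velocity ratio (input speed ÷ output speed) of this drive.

12

Each stage contributes driven/driver: gear mesh 120/30 = 4, gear mesh 48/16 = 3.
Overall: 4 × 3 = 12.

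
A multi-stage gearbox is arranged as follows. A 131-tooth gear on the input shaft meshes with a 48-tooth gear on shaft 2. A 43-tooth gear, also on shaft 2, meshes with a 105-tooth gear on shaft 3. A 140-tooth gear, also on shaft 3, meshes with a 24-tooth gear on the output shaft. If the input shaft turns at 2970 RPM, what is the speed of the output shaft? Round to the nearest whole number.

19363 RPM

the input shaft → shaft 2 (gear mesh, 48/131): 2970 ÷ 0.36641 = 8105.6 RPM
shaft 2 → shaft 3 (gear mesh, 105/43): 8105.6 ÷ 2.4419 = 3319.4 RPM
shaft 3 → the output shaft (gear mesh, 24/140): 3319.4 ÷ 0.17143 = 19363 RPM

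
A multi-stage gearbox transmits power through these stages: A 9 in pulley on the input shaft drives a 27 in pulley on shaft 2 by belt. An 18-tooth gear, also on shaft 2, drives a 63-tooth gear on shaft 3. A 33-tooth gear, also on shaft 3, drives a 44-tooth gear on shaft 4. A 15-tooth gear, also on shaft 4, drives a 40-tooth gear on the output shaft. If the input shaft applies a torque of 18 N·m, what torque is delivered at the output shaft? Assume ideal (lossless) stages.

Belt: ratio = 27/9 = 3; torque at shaft 2 = 18 × 3 = 54 N·m.
Gear mesh: ratio = 63/18 = 3.5; torque at shaft 3 = 54 × 3.5 = 189 N·m.
Gear mesh: ratio = 44/33 = 1.3333; torque at shaft 4 = 189 × 1.3333 = 252 N·m.
Gear mesh: ratio = 40/15 = 2.6667; torque at the output shaft = 252 × 2.6667 = 672 N·m.

672 N·m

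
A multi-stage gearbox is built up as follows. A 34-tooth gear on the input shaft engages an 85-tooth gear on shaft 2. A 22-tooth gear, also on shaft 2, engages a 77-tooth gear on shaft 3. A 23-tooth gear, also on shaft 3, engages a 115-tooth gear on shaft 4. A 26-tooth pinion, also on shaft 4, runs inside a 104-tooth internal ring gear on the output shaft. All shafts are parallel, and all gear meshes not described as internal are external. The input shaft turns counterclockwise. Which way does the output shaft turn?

the input shaft → shaft 2: external mesh, 1 reversal → CW.
shaft 2 → shaft 3: external mesh, 1 reversal → CCW.
shaft 3 → shaft 4: external mesh, 1 reversal → CW.
shaft 4 → the output shaft: internal mesh, same direction → CW.
3 reversals in total — an odd number — so the output shaft turns opposite to the input shaft.

clockwise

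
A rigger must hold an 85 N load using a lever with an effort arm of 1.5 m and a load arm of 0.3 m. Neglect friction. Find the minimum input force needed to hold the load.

Lever MA = effort arm / load arm = 1.5/0.3 = 5.
Effort = load / MA = 85 / 5 = 17 N.

17 N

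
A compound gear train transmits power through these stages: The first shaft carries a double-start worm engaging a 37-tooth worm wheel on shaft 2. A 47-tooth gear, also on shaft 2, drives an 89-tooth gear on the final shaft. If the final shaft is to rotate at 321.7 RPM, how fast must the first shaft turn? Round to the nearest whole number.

Overall ratio R = 18.5 × 1.8936 = 35.032.
Required input speed = output speed × R = 321.7 × 35.032 = 11270 RPM.

11270 RPM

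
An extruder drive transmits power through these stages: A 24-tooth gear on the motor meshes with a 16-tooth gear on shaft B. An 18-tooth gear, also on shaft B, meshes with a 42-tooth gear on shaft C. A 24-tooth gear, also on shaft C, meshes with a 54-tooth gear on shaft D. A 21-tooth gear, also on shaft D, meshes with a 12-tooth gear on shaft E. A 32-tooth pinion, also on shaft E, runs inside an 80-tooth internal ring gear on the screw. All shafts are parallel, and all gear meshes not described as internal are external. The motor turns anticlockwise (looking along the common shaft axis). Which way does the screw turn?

the motor → shaft B: external mesh, 1 reversal → CW.
shaft B → shaft C: external mesh, 1 reversal → CCW.
shaft C → shaft D: external mesh, 1 reversal → CW.
shaft D → shaft E: external mesh, 1 reversal → CCW.
shaft E → the screw: internal mesh, same direction → CCW.
4 reversals in total — an even number — so the screw turns the same way as the motor.

anticlockwise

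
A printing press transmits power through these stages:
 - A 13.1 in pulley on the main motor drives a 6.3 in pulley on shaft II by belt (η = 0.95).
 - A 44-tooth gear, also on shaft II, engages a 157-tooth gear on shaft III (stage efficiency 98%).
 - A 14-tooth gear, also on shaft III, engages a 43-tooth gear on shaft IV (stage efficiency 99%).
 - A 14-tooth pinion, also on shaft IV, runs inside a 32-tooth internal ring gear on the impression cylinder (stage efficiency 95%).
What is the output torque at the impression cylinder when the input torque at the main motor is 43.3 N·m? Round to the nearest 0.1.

belt 6.3/13.1 = 0.48092 → τ = 43.3·0.48092·0.95 = 19.782 N·m
gear mesh 157/44 = 3.5682 → τ = 19.782·3.5682·0.98 = 69.176 N·m
gear mesh 43/14 = 3.0714 → τ = 69.176·3.0714·0.99 = 210.34 N·m
internal gear 32/14 = 2.2857 → τ = 210.34·2.2857·0.95 = 456.75 N·m

456.7 N·m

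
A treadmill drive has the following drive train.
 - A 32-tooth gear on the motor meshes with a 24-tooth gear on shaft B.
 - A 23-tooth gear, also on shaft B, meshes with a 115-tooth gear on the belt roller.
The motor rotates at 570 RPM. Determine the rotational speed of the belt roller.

152 RPM

the motor → shaft B (gear mesh, 24/32): 570 ÷ 0.75 = 760 RPM
shaft B → the belt roller (gear mesh, 115/23): 760 ÷ 5 = 152 RPM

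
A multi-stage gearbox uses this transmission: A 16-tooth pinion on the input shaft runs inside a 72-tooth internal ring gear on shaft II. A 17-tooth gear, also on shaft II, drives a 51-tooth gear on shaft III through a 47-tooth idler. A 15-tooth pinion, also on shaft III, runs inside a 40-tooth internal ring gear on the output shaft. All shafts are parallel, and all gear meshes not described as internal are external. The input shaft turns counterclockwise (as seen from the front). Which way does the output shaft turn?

counterclockwise

the input shaft → shaft II: internal mesh, same direction → CCW.
shaft II → shaft III: driver → idler → driven is 2 external meshes, 2 reversals → CCW.
shaft III → the output shaft: internal mesh, same direction → CCW.
2 reversals in total — an even number — so the output shaft turns the same way as the input shaft.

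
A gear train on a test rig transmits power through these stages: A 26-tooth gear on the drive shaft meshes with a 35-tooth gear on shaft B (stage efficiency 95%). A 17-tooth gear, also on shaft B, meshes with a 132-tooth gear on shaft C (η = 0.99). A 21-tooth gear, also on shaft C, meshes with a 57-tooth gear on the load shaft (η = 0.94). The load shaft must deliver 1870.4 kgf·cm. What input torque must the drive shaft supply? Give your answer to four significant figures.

74.57 kgf·cm

Overall ratio R = 1.3462 × 7.7647 × 2.7143 = 28.371; overall efficiency η = 0.95 × 0.99 × 0.94 = 0.8841.
Input torque = output torque / (R × η) = 1870.4 / (28.371 × 0.8841) = 74.571 kgf·cm.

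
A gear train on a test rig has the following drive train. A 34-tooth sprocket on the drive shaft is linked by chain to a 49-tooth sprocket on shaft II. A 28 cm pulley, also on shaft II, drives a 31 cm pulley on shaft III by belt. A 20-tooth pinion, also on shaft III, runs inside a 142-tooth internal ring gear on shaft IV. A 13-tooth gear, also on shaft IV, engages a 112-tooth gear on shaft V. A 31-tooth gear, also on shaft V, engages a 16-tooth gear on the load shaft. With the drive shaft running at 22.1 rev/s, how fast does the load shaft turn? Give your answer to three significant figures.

the drive shaft → shaft II (chain, 49/34): 22.1 ÷ 1.4412 = 15.335 rev/s
shaft II → shaft III (belt, 31/28): 15.335 ÷ 1.1071 = 13.851 rev/s
shaft III → shaft IV (internal gear, 142/20): 13.851 ÷ 7.1 = 1.9508 rev/s
shaft IV → shaft V (gear mesh, 112/13): 1.9508 ÷ 8.6154 = 0.22643 rev/s
shaft V → the load shaft (gear mesh, 16/31): 0.22643 ÷ 0.51613 = 0.43871 rev/s

0.439 rev/s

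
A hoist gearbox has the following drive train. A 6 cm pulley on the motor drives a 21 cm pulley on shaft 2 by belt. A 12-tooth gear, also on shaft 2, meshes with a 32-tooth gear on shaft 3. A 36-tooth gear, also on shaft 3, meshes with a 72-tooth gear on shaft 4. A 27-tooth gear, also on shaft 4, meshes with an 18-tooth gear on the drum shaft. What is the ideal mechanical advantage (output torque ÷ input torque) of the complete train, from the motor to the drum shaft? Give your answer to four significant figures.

Each stage contributes driven/driver: belt 21/6 = 3.5, gear mesh 32/12 = 2.6667, gear mesh 72/36 = 2, gear mesh 18/27 = 0.66667.
Overall: 3.5 × 2.6667 × 2 × 0.66667 = 12.444.

12.44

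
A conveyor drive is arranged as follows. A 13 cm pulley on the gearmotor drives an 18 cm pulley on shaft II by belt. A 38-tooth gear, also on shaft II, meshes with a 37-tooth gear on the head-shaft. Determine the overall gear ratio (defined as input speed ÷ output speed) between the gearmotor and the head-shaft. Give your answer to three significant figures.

1.35

Each stage contributes driven/driver: belt 18/13 = 1.3846, gear mesh 37/38 = 0.97368.
Overall: 1.3846 × 0.97368 = 1.3482.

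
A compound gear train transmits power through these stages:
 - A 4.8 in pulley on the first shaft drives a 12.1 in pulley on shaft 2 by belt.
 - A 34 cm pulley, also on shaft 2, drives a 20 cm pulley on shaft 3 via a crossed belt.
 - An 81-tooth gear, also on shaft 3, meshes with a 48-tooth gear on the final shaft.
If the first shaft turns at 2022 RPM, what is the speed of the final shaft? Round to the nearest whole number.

2301 RPM

belt 12.1/4.8 = 2.5208 → 2022/2.5208 = 802.12 RPM
belt 20/34 = 0.58824 → 802.12/0.58824 = 1363.6 RPM
gear mesh 48/81 = 0.59259 → 1363.6/0.59259 = 2301.1 RPM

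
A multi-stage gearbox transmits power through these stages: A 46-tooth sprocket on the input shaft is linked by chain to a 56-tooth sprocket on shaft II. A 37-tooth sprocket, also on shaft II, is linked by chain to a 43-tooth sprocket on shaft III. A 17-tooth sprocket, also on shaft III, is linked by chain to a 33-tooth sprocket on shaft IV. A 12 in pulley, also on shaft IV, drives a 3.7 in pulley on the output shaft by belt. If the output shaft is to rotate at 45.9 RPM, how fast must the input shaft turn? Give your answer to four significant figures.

38.87 RPM

Overall ratio R = 1.2174 × 1.1622 × 1.9412 × 0.30833 = 0.8468.
Required input speed = output speed × R = 45.9 × 0.8468 = 38.868 RPM.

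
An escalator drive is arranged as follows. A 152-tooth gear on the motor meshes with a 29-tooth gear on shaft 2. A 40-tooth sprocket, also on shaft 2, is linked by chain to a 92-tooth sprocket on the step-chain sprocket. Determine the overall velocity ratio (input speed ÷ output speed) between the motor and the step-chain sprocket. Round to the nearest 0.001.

0.439

Each stage contributes driven/driver: gear mesh 29/152 = 0.19079, chain 92/40 = 2.3.
Overall: 0.19079 × 2.3 = 0.43882.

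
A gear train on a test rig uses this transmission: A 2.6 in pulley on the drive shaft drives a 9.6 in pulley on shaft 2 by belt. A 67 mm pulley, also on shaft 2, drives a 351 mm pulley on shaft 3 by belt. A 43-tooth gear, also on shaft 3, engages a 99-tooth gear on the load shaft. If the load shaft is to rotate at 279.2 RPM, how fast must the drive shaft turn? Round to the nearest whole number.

Overall ratio R = 3.6923 × 5.2388 × 2.3023 = 44.535.
Required input speed = output speed × R = 279.2 × 44.535 = 12434 RPM.

12434 RPM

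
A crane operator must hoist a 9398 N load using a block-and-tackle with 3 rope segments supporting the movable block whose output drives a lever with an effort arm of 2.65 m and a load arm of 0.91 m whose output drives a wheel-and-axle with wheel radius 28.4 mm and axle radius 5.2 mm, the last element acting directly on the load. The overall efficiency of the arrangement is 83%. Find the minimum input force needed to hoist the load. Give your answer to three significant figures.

Block-and-tackle MA = number of supporting rope parts = 3.
Lever MA = effort arm / load arm = 2.65/0.91 = 2.9121.
Wheel-and-axle MA = R/r = 28.4/5.2 = 5.4615.
Combined ideal MA = 3 × 2.9121 × 5.4615 = 47.713.
Actual MA = 47.713 × 0.83 = 39.602.
Effort = load / actual MA = 9398 / 39.602 = 237.31 N.

237 N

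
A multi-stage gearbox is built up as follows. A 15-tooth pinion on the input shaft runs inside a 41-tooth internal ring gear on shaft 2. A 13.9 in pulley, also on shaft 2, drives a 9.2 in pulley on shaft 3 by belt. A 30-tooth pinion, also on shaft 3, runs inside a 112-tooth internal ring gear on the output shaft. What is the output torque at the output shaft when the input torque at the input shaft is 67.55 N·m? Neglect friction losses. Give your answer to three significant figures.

456 N·m

After the internal gear (41/15): 67.55 × 2.7333 = 184.64 N·m
After the belt (9.2/13.9): 184.64 × 0.66187 = 122.21 N·m
After the internal gear (112/30): 122.21 × 3.7333 = 456.23 N·m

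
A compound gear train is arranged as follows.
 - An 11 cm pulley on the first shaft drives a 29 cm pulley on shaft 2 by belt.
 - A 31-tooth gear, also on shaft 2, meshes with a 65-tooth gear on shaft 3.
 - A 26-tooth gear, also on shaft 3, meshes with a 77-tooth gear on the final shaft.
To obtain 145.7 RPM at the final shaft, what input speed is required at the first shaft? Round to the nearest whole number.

Overall ratio R = 2.6364 × 2.0968 × 2.9615 = 16.371.
Required input speed = output speed × R = 145.7 × 16.371 = 2385.2 RPM.

2385 RPM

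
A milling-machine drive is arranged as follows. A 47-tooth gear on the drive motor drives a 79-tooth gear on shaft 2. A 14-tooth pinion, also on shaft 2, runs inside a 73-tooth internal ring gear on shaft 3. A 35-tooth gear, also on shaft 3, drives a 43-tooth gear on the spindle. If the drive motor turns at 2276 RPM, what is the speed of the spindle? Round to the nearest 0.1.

the drive motor → shaft 2 (gear mesh, 79/47): 2276 ÷ 1.6809 = 1354.1 RPM
shaft 2 → shaft 3 (internal gear, 73/14): 1354.1 ÷ 5.2143 = 259.69 RPM
shaft 3 → the spindle (gear mesh, 43/35): 259.69 ÷ 1.2286 = 211.37 RPM

211.4 RPM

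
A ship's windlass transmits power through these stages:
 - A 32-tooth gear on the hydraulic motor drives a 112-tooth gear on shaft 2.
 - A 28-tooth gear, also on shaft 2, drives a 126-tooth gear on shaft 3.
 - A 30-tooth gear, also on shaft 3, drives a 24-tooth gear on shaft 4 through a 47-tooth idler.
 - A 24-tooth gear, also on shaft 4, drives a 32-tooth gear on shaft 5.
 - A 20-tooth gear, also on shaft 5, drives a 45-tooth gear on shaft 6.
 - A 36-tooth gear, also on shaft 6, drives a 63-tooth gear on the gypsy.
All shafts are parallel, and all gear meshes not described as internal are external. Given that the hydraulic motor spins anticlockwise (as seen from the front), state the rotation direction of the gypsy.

the hydraulic motor → shaft 2: external mesh, 1 reversal → CW.
shaft 2 → shaft 3: external mesh, 1 reversal → CCW.
shaft 3 → shaft 4: driver → idler → driven is 2 external meshes, 2 reversals → CCW.
shaft 4 → shaft 5: external mesh, 1 reversal → CW.
shaft 5 → shaft 6: external mesh, 1 reversal → CCW.
shaft 6 → the gypsy: external mesh, 1 reversal → CW.
7 reversals in total — an odd number — so the gypsy turns opposite to the hydraulic motor.

clockwise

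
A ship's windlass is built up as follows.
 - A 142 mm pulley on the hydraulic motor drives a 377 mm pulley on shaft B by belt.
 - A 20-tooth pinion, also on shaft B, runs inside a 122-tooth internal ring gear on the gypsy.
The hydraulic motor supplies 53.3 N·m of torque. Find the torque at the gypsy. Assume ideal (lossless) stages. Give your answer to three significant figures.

863 N·m

After the belt (377/142): 53.3 × 2.6549 = 141.51 N·m
After the internal gear (122/20): 141.51 × 6.1 = 863.2 N·m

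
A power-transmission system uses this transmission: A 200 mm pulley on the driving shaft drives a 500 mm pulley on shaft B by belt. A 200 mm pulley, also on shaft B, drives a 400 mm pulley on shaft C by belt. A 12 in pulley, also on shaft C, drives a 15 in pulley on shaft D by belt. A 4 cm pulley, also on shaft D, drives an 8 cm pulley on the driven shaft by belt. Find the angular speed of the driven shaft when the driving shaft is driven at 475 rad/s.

the driving shaft → shaft B (belt, 500/200): 475 ÷ 2.5 = 190 rad/s
shaft B → shaft C (belt, 400/200): 190 ÷ 2 = 95 rad/s
shaft C → shaft D (belt, 15/12): 95 ÷ 1.25 = 76 rad/s
shaft D → the driven shaft (belt, 8/4): 76 ÷ 2 = 38 rad/s

38 rad/s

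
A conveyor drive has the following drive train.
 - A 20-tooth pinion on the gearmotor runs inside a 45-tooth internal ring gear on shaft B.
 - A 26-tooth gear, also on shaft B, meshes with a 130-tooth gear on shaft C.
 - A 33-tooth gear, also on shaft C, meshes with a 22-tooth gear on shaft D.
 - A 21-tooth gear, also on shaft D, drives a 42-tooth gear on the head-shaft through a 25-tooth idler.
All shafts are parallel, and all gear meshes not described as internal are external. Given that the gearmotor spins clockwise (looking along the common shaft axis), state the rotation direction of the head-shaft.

clockwise

the gearmotor → shaft B: internal mesh, same direction → CW.
shaft B → shaft C: external mesh, 1 reversal → CCW.
shaft C → shaft D: external mesh, 1 reversal → CW.
shaft D → the head-shaft: driver → idler → driven is 2 external meshes, 2 reversals → CW.
4 reversals in total — an even number — so the head-shaft turns the same way as the gearmotor.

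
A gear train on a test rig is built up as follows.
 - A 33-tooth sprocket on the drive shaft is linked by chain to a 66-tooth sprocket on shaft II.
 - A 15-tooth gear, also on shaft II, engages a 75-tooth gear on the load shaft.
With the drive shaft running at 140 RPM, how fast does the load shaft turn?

Chain: ratio = 66/33 = 2, so shaft II turns at 140 / 2 = 70 RPM.
Gear mesh: ratio = 75/15 = 5, so the load shaft turns at 70 / 5 = 14 RPM.

14 RPM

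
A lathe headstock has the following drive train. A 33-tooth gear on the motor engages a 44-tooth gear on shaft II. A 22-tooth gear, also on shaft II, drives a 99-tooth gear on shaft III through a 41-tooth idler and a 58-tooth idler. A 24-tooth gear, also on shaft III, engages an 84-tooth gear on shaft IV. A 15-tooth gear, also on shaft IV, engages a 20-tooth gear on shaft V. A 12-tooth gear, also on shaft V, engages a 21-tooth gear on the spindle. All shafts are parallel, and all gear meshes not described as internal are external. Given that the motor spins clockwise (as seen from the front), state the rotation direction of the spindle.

anticlockwise

the motor → shaft II: external mesh, 1 reversal → CCW.
shaft II → shaft III: driver → idler → idler → driven is 3 external meshes, 3 reversals → CW.
shaft III → shaft IV: external mesh, 1 reversal → CCW.
shaft IV → shaft V: external mesh, 1 reversal → CW.
shaft V → the spindle: external mesh, 1 reversal → CCW.
7 reversals in total — an odd number — so the spindle turns opposite to the motor.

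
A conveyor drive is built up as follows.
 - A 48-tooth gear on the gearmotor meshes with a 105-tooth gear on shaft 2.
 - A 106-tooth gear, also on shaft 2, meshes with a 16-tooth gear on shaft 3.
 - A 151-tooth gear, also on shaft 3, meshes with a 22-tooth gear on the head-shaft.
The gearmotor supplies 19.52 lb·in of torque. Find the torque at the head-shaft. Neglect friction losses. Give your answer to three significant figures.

0.939 lb·in

Gear mesh: ratio = 105/48 = 2.1875; torque at shaft 2 = 19.52 × 2.1875 = 42.7 lb·in.
Gear mesh: ratio = 16/106 = 0.15094; torque at shaft 3 = 42.7 × 0.15094 = 6.4453 lb·in.
Gear mesh: ratio = 22/151 = 0.1457; torque at the head-shaft = 6.4453 × 0.1457 = 0.93905 lb·in.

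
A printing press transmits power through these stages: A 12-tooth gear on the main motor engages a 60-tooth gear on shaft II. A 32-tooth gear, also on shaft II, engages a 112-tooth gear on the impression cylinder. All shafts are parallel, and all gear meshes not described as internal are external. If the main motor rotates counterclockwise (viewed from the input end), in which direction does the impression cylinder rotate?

the main motor → shaft II: external mesh, 1 reversal → CW.
shaft II → the impression cylinder: external mesh, 1 reversal → CCW.
2 reversals in total — an even number — so the impression cylinder turns the same way as the main motor.

counterclockwise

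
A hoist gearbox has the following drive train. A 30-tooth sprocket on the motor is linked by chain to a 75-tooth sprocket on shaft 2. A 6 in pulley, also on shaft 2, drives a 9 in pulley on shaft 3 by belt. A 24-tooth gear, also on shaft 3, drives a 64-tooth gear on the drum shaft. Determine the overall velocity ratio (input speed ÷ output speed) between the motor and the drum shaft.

10

Each stage contributes driven/driver: chain 75/30 = 2.5, belt 9/6 = 1.5, gear mesh 64/24 = 2.6667.
Overall: 2.5 × 1.5 × 2.6667 = 10.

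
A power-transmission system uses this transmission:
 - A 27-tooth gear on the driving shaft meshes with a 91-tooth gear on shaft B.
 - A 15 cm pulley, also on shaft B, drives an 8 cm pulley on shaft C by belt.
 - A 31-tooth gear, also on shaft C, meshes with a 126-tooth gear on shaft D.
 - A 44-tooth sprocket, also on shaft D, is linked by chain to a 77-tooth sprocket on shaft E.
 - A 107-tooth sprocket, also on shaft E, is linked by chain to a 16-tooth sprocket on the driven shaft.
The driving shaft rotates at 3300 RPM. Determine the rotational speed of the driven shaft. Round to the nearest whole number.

Gear mesh: ratio = 91/27 = 3.3704, so shaft B turns at 3300 / 3.3704 = 979.12 RPM.
Belt: ratio = 8/15 = 0.53333, so shaft C turns at 979.12 / 0.53333 = 1835.9 RPM.
Gear mesh: ratio = 126/31 = 4.0645, so shaft D turns at 1835.9 / 4.0645 = 451.68 RPM.
Chain: ratio = 77/44 = 1.75, so shaft E turns at 451.68 / 1.75 = 258.1 RPM.
Chain: ratio = 16/107 = 0.14953, so the driven shaft turns at 258.1 / 0.14953 = 1726.1 RPM.

1726 RPM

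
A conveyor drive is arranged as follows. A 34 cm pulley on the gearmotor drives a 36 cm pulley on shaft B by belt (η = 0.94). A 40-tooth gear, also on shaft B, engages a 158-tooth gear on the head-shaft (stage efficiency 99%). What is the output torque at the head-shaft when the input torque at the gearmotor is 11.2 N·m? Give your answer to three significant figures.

43.6 N·m

Belt: ratio = 36/34 = 1.0588; torque at shaft B = 11.2 × 1.0588 × 0.94 = 11.147 N·m.
Gear mesh: ratio = 158/40 = 3.95; torque at the head-shaft = 11.147 × 3.95 × 0.99 = 43.591 N·m.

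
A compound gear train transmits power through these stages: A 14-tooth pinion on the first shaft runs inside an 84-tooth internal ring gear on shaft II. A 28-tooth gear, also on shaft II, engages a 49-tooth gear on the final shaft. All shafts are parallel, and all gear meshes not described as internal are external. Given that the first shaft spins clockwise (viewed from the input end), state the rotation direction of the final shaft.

anticlockwise

the first shaft → shaft II: internal mesh, same direction → CW.
shaft II → the final shaft: external mesh, 1 reversal → CCW.
1 reversal in total — an odd number — so the final shaft turns opposite to the first shaft.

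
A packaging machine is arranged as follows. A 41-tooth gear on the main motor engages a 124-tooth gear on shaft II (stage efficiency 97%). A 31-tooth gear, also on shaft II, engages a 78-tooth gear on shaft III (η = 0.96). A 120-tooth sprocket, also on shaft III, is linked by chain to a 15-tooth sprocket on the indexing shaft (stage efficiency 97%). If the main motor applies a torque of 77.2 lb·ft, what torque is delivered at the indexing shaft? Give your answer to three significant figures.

After the gear mesh (124/41): 77.2 × 3.0244 × 0.97 = 226.48 lb·ft
After the gear mesh (78/31): 226.48 × 2.5161 × 0.96 = 547.06 lb·ft
After the chain (15/120): 547.06 × 0.125 × 0.97 = 66.33 lb·ft

66.3 lb·ft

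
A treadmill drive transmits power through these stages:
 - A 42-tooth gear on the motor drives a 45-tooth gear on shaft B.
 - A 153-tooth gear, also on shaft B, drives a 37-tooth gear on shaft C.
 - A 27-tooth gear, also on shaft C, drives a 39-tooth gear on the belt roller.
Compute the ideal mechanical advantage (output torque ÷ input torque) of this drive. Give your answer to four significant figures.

0.3743

Each stage contributes driven/driver: gear mesh 45/42 = 1.0714, gear mesh 37/153 = 0.24183, gear mesh 39/27 = 1.4444.
Overall: 1.0714 × 0.24183 × 1.4444 = 0.37426.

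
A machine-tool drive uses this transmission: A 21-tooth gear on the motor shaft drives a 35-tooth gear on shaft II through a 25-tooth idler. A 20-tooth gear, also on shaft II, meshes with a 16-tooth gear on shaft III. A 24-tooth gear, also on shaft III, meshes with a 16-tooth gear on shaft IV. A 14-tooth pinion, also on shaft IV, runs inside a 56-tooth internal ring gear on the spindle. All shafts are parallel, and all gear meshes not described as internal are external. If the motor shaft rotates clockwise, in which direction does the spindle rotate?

the motor shaft → shaft II: driver → idler → driven is 2 external meshes, 2 reversals → CW.
shaft II → shaft III: external mesh, 1 reversal → CCW.
shaft III → shaft IV: external mesh, 1 reversal → CW.
shaft IV → the spindle: internal mesh, same direction → CW.
4 reversals in total — an even number — so the spindle turns the same way as the motor shaft.

clockwise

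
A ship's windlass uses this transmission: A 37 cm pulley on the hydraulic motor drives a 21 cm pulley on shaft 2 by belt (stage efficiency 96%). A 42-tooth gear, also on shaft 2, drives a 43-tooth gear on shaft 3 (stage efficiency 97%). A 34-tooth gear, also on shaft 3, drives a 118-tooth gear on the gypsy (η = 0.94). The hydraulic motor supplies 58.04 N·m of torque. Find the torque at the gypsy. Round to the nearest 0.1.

Belt: ratio = 21/37 = 0.56757; torque at shaft 2 = 58.04 × 0.56757 × 0.96 = 31.624 N·m.
Gear mesh: ratio = 43/42 = 1.0238; torque at shaft 3 = 31.624 × 1.0238 × 0.97 = 31.406 N·m.
Gear mesh: ratio = 118/34 = 3.4706; torque at the gypsy = 31.406 × 3.4706 × 0.94 = 102.46 N·m.

102.5 N·m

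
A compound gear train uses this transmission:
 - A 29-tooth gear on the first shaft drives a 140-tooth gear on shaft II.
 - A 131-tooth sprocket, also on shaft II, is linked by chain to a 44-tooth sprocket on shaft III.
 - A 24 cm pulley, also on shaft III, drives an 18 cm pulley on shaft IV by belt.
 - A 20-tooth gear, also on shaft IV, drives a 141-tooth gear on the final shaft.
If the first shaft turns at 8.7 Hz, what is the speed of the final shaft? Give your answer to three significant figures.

1.01 Hz

Gear mesh: ratio = 140/29 = 4.8276, so shaft II turns at 8.7 / 4.8276 = 1.8021 Hz.
Chain: ratio = 44/131 = 0.33588, so shaft III turns at 1.8021 / 0.33588 = 5.3655 Hz.
Belt: ratio = 18/24 = 0.75, so shaft IV turns at 5.3655 / 0.75 = 7.154 Hz.
Gear mesh: ratio = 141/20 = 7.05, so the final shaft turns at 7.154 / 7.05 = 1.0147 Hz.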